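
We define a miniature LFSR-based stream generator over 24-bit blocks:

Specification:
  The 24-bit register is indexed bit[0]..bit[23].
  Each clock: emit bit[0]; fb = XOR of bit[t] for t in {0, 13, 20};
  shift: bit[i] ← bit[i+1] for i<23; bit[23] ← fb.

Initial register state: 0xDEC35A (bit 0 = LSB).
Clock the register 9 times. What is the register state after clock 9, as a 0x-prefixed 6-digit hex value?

reg_0 = 0xDEC35A
clock 1: out=0, reg = 0xEF61AD
clock 2: out=1, reg = 0x77B0D6
clock 3: out=0, reg = 0x3BD86B
clock 4: out=1, reg = 0x1DEC35
clock 5: out=1, reg = 0x8EF61A
clock 6: out=0, reg = 0xC77B0D
clock 7: out=1, reg = 0x63BD86
clock 8: out=0, reg = 0xB1DEC3
clock 9: out=1, reg = 0x58EF61

0x58EF61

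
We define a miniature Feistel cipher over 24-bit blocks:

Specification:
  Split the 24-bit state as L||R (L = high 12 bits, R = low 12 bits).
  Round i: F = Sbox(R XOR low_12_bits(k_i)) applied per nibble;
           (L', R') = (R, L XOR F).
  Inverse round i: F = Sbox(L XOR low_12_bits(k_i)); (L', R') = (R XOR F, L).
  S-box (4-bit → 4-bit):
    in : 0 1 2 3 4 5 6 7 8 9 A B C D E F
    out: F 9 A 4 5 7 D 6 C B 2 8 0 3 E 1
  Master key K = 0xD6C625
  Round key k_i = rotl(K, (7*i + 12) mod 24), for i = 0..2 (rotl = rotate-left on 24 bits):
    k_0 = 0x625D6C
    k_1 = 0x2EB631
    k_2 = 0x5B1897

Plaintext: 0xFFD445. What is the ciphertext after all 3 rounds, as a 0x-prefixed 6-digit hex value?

0xE939A3

s_0 = plaintext = 0xFFD445
s_1 = Round(s_0, k_0) = 0x445456
s_2 = Round(s_1, k_1) = 0x456E93
s_3 = Round(s_2, k_2) = 0xE939A3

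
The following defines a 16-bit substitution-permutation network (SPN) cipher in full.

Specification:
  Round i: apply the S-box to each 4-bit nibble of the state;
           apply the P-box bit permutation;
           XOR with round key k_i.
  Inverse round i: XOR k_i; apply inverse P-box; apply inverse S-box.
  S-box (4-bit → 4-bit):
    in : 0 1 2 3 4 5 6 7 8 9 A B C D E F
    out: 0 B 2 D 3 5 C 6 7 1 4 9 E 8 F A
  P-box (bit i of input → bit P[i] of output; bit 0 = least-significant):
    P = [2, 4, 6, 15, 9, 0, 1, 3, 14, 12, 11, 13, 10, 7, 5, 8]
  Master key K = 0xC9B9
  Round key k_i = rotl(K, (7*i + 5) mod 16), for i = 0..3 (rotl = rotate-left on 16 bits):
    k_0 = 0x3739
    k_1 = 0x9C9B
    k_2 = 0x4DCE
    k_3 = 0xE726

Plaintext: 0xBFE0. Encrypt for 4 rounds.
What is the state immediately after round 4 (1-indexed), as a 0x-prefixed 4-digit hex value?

s_0 = plaintext = 0xBFE0
s_1 = Round(s_0, k_0) = 0x0032
s_2 = Round(s_1, k_1) = 0x9E81
s_3 = Round(s_2, k_2) = 0xB3D9
s_4 = Round(s_3, k_3) = 0x8A2A

0x8A2A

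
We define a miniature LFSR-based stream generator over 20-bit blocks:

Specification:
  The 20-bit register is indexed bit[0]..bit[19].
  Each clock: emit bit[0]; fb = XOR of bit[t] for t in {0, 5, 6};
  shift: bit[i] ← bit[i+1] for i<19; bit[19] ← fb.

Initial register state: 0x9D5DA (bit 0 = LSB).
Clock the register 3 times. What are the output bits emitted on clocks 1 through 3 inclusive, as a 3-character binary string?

reg_0 = 0x9D5DA
clock 1: out=0, reg = 0xCEAED
clock 2: out=1, reg = 0xE7576
clock 3: out=0, reg = 0x73ABB

010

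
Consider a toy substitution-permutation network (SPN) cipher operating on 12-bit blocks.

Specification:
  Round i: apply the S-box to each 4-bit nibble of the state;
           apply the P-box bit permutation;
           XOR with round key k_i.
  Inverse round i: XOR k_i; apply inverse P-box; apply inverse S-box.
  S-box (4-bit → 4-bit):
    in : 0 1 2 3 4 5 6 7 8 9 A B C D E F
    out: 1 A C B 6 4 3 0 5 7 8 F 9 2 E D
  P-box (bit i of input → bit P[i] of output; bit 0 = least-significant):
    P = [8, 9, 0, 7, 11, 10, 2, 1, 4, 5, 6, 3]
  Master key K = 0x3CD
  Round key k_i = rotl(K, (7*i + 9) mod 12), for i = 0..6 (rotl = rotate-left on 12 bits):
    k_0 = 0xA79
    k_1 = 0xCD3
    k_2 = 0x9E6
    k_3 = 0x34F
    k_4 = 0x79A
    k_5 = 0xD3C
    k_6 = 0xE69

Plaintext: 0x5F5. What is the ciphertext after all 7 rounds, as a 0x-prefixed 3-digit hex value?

0x2C3

s_0 = plaintext = 0x5F5
s_1 = Round(s_0, k_0) = 0x23E
s_2 = Round(s_1, k_1) = 0x218
s_3 = Round(s_2, k_2) = 0xCAD
s_4 = Round(s_3, k_3) = 0x155
s_5 = Round(s_4, k_4) = 0x7B7
s_6 = Round(s_5, k_5) = 0x13A
s_7 = Round(s_6, k_6) = 0x2C3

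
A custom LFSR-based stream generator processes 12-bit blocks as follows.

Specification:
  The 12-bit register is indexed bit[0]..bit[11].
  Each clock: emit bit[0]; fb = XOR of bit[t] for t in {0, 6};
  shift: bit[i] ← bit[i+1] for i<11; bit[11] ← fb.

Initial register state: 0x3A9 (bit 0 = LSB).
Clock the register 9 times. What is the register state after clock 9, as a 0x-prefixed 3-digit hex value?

0x339

reg_0 = 0x3A9
clock 1: out=1, reg = 0x9D4
clock 2: out=0, reg = 0xCEA
clock 3: out=0, reg = 0xE75
clock 4: out=1, reg = 0x73A
clock 5: out=0, reg = 0x39D
clock 6: out=1, reg = 0x9CE
clock 7: out=0, reg = 0xCE7
clock 8: out=1, reg = 0x673
clock 9: out=1, reg = 0x339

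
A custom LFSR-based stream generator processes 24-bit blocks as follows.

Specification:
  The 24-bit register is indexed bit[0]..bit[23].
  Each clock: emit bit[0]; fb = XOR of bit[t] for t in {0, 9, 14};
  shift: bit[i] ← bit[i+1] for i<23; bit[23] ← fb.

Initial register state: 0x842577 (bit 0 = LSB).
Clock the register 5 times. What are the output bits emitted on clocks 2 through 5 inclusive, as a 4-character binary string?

reg_0 = 0x842577
clock 1: out=1, reg = 0xC212BB
clock 2: out=1, reg = 0x61095D
clock 3: out=1, reg = 0xB084AE
clock 4: out=0, reg = 0x584257
clock 5: out=1, reg = 0xAC212B

1101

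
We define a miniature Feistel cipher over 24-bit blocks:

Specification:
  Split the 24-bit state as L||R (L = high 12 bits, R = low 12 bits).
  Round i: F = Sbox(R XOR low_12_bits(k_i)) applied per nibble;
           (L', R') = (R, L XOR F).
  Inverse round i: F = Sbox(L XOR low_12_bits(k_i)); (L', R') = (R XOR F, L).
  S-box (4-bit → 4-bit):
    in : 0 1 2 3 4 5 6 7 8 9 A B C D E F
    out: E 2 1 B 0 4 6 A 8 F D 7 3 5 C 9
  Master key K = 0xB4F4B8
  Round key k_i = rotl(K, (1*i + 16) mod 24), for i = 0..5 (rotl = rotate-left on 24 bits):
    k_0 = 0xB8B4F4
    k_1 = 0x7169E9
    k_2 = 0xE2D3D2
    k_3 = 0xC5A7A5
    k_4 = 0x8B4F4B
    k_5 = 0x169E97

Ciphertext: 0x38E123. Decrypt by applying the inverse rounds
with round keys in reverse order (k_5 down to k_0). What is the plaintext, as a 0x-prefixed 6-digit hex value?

0xD61352

s_0 = ciphertext = 0x38E123
s_1 = InvRound(s_0, k_5) = 0x40C38E
s_2 = InvRound(s_1, k_4) = 0x48440C
s_3 = InvRound(s_2, k_3) = 0xF1E484
s_4 = InvRound(s_3, k_2) = 0x7B7F1E
s_5 = InvRound(s_4, k_1) = 0x3527B7
s_6 = InvRound(s_5, k_0) = 0xD61352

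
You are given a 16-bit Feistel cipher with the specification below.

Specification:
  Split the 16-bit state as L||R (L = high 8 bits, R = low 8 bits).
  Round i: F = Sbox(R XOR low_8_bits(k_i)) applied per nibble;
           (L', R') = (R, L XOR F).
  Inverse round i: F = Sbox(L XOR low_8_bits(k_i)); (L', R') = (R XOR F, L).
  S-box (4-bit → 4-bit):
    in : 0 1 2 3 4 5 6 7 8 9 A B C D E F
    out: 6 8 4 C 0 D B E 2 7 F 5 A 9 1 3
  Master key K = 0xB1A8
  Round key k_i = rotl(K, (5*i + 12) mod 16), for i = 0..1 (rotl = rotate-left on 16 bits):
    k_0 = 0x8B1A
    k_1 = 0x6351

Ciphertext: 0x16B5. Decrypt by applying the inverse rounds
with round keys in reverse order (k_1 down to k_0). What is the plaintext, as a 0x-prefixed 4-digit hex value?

0xEEBB

s_0 = ciphertext = 0x16B5
s_1 = InvRound(s_0, k_1) = 0xBB16
s_2 = InvRound(s_1, k_0) = 0xEEBB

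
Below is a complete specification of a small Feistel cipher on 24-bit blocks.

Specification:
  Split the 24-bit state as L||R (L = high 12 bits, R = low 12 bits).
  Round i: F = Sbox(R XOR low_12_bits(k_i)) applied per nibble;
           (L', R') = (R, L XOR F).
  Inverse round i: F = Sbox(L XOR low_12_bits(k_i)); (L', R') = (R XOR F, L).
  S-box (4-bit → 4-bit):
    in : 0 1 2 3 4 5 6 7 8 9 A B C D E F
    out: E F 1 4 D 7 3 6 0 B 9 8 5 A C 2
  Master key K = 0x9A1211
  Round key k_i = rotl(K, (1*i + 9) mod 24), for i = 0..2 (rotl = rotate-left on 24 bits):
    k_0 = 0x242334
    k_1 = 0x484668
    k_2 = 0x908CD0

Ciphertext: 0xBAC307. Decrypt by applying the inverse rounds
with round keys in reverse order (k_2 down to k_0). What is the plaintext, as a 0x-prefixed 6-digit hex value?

0x00DF45

s_0 = ciphertext = 0xBAC307
s_1 = InvRound(s_0, k_2) = 0x562BAC
s_2 = InvRound(s_1, k_1) = 0xF45562
s_3 = InvRound(s_2, k_0) = 0x00DF45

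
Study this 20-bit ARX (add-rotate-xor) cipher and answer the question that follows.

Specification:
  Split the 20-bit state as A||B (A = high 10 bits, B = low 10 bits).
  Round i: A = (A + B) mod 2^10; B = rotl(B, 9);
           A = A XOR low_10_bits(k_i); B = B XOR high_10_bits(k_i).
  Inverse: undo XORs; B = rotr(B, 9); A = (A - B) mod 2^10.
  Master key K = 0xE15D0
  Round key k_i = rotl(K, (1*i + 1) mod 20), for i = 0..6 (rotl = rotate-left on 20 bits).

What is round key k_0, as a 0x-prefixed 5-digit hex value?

K = 0xE15D0
k_0 = rotl(K, (1*0+1) mod 20) = rotl(K, 1) = 0xC2BA1

0xC2BA1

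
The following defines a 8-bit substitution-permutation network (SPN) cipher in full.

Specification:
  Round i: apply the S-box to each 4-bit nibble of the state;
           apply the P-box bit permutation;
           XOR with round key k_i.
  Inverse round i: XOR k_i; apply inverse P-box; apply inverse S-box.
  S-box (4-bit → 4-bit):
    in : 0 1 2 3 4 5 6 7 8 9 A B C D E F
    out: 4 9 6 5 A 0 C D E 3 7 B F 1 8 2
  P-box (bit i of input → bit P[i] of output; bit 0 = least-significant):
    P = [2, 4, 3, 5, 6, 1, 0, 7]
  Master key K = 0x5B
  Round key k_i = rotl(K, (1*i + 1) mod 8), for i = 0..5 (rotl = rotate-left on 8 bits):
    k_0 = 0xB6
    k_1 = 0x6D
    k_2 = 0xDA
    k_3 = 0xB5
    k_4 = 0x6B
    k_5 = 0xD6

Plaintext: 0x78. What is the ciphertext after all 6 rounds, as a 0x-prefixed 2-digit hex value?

0x01

s_0 = plaintext = 0x78
s_1 = Round(s_0, k_0) = 0x4F
s_2 = Round(s_1, k_1) = 0xFF
s_3 = Round(s_2, k_2) = 0xC8
s_4 = Round(s_3, k_3) = 0x4E
s_5 = Round(s_4, k_4) = 0xC9
s_6 = Round(s_5, k_5) = 0x01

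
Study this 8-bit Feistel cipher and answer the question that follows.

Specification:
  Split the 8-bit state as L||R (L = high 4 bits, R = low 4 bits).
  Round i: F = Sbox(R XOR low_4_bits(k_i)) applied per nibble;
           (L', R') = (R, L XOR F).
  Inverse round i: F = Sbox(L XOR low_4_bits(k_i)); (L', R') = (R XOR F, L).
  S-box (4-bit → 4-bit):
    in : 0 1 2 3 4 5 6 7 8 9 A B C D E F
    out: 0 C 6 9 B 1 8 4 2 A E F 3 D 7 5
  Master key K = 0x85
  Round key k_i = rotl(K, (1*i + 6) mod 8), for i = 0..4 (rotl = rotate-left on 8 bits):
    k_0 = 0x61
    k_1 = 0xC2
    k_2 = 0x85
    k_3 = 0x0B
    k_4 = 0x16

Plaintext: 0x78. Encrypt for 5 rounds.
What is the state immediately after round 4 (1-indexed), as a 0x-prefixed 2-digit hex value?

0xF6

s_0 = plaintext = 0x78
s_1 = Round(s_0, k_0) = 0x8D
s_2 = Round(s_1, k_1) = 0xDD
s_3 = Round(s_2, k_2) = 0xDF
s_4 = Round(s_3, k_3) = 0xF6
s_5 = Round(s_4, k_4) = 0x6F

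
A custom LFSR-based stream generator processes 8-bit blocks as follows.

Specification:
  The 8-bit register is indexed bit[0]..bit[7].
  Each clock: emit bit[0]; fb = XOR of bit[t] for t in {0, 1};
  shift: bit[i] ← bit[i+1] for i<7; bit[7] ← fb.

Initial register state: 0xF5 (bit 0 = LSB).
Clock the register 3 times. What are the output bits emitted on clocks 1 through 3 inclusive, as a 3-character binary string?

101

reg_0 = 0xF5
clock 1: out=1, reg = 0xFA
clock 2: out=0, reg = 0xFD
clock 3: out=1, reg = 0xFE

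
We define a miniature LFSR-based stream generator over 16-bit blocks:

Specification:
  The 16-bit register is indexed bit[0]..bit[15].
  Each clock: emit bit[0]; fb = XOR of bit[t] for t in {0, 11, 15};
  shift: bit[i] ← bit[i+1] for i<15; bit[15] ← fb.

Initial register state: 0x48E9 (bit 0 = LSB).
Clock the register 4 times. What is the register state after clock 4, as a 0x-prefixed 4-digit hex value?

0x048E

reg_0 = 0x48E9
clock 1: out=1, reg = 0x2474
clock 2: out=0, reg = 0x123A
clock 3: out=0, reg = 0x091D
clock 4: out=1, reg = 0x048E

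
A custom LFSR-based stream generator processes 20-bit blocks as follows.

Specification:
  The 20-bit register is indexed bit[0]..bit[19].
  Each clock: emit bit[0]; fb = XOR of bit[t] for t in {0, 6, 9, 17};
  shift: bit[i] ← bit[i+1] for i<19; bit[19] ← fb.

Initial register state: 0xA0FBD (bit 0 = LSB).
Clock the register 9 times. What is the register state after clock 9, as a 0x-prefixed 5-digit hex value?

reg_0 = 0xA0FBD
clock 1: out=1, reg = 0xD07DE
clock 2: out=0, reg = 0x683EF
clock 3: out=1, reg = 0x341F7
clock 4: out=1, reg = 0x9A0FB
clock 5: out=1, reg = 0x4D07D
clock 6: out=1, reg = 0x2683E
clock 7: out=0, reg = 0x9341F
clock 8: out=1, reg = 0xC9A0F
clock 9: out=1, reg = 0x64D07

0x64D07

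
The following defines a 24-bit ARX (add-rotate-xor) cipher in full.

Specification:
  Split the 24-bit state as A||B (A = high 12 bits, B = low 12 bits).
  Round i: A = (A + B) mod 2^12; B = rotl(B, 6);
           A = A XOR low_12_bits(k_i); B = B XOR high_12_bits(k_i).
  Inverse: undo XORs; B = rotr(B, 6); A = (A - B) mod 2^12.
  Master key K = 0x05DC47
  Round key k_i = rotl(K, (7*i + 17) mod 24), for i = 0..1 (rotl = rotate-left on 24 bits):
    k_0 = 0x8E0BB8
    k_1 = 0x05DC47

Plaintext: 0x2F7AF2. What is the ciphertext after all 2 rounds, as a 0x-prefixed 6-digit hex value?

s_0 = plaintext = 0x2F7AF2
s_1 = Round(s_0, k_0) = 0x65144B
s_2 = Round(s_1, k_1) = 0x6DB28C

0x6DB28C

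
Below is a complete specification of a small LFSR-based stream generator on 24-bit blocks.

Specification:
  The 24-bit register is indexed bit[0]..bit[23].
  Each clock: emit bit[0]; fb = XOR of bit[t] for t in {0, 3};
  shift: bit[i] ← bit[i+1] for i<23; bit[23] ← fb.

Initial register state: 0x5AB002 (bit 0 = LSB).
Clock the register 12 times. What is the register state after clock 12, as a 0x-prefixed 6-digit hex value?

0x6025AB

reg_0 = 0x5AB002
clock 1: out=0, reg = 0x2D5801
clock 2: out=1, reg = 0x96AC00
clock 3: out=0, reg = 0x4B5600
clock 4: out=0, reg = 0x25AB00
clock 5: out=0, reg = 0x12D580
clock 6: out=0, reg = 0x096AC0
clock 7: out=0, reg = 0x04B560
clock 8: out=0, reg = 0x025AB0
clock 9: out=0, reg = 0x012D58
clock 10: out=0, reg = 0x8096AC
clock 11: out=0, reg = 0xC04B56
clock 12: out=0, reg = 0x6025AB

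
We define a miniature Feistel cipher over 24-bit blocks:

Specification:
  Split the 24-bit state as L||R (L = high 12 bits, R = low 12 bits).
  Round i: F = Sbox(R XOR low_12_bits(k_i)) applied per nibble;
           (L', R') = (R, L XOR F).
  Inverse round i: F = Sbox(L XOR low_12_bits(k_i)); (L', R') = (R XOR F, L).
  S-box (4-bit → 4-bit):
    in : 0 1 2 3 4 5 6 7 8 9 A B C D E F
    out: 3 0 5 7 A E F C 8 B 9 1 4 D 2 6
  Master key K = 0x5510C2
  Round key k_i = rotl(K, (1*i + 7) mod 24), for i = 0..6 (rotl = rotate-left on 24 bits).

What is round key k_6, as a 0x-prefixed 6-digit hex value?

0x184AA2

K = 0x5510C2
k_0 = rotl(K, (1*0+7) mod 24) = rotl(K, 7) = 0x88612A
k_1 = rotl(K, (1*1+7) mod 24) = rotl(K, 8) = 0x10C255
k_2 = rotl(K, (1*2+7) mod 24) = rotl(K, 9) = 0x2184AA
k_3 = rotl(K, (1*3+7) mod 24) = rotl(K, 10) = 0x430954
k_4 = rotl(K, (1*4+7) mod 24) = rotl(K, 11) = 0x8612A8
k_5 = rotl(K, (1*5+7) mod 24) = rotl(K, 12) = 0x0C2551
k_6 = rotl(K, (1*6+7) mod 24) = rotl(K, 13) = 0x184AA2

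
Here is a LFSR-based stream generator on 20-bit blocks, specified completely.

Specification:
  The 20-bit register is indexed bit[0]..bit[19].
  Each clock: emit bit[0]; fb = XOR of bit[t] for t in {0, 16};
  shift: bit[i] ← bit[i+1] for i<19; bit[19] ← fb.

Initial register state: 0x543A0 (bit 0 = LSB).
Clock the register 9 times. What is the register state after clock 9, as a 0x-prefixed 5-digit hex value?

reg_0 = 0x543A0
clock 1: out=0, reg = 0xAA1D0
clock 2: out=0, reg = 0x550E8
clock 3: out=0, reg = 0xAA874
clock 4: out=0, reg = 0x5543A
clock 5: out=0, reg = 0xAAA1D
clock 6: out=1, reg = 0xD550E
clock 7: out=0, reg = 0xEAA87
clock 8: out=1, reg = 0xF5543
clock 9: out=1, reg = 0x7AAA1

0x7AAA1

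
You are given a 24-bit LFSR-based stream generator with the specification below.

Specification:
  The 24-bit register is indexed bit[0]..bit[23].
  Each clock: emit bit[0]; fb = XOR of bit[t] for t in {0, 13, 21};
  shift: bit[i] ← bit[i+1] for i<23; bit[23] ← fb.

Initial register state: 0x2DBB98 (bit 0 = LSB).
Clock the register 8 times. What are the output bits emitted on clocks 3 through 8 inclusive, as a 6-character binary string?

reg_0 = 0x2DBB98
clock 1: out=0, reg = 0x16DDCC
clock 2: out=0, reg = 0x0B6EE6
clock 3: out=0, reg = 0x85B773
clock 4: out=1, reg = 0x42DBB9
clock 5: out=1, reg = 0xA16DDC
clock 6: out=0, reg = 0x50B6EE
clock 7: out=0, reg = 0xA85B77
clock 8: out=1, reg = 0x542DBB

011001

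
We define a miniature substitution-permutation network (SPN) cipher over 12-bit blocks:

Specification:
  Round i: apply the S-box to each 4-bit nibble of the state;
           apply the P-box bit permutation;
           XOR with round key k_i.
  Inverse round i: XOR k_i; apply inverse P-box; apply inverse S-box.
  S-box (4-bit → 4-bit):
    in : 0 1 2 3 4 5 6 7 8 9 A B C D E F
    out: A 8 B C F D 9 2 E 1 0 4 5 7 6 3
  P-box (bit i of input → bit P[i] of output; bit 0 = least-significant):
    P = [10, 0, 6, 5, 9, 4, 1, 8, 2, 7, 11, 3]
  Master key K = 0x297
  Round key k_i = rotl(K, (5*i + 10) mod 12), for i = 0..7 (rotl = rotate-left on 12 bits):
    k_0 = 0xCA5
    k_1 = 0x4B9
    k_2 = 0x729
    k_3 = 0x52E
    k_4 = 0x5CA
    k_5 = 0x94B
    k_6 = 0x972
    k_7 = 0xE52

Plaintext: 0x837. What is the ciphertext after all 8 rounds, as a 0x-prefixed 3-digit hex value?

0xC98

s_0 = plaintext = 0x837
s_1 = Round(s_0, k_0) = 0x52E
s_2 = Round(s_1, k_1) = 0xFE4
s_3 = Round(s_2, k_2) = 0x3DE
s_4 = Round(s_3, k_3) = 0xF75
s_5 = Round(s_4, k_4) = 0x13E
s_6 = Round(s_5, k_5) = 0x800
s_7 = Round(s_6, k_6) = 0x0CB
s_8 = Round(s_7, k_7) = 0xC98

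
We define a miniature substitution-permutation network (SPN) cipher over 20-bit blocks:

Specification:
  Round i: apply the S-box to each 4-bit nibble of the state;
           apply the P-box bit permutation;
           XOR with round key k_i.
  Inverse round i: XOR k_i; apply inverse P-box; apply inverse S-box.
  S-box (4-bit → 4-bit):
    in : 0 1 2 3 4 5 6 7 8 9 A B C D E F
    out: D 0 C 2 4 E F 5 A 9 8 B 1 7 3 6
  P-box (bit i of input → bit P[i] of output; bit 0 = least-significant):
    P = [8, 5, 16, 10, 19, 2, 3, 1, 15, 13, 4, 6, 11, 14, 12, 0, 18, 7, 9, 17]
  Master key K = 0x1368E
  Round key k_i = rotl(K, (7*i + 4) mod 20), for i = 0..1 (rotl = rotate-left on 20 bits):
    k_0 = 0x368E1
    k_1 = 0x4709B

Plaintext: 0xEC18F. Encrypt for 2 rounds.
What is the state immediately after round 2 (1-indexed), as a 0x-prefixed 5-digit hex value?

s_0 = plaintext = 0xEC18F
s_1 = Round(s_0, k_0) = 0x66047
s_2 = Round(s_1, k_1) = 0x3AB42

0x3AB42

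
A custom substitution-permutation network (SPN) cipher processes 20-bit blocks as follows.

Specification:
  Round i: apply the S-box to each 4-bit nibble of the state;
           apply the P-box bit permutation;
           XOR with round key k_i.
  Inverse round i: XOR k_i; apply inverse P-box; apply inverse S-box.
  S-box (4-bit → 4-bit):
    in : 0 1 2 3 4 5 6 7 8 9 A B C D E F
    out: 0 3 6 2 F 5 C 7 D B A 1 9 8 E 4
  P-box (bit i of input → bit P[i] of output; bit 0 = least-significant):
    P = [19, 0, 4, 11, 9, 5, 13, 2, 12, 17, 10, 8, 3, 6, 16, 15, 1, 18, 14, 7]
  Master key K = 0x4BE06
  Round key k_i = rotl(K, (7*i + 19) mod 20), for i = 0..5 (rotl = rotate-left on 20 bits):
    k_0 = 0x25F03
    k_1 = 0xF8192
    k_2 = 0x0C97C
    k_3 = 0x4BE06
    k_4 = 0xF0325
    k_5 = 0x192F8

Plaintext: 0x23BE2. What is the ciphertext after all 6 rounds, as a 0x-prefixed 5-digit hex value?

0x7C61E

s_0 = plaintext = 0x23BE2
s_1 = Round(s_0, k_0) = 0x62F76
s_2 = Round(s_1, k_1) = 0xEEF62
s_3 = Round(s_2, k_2) = 0x52DA9
s_4 = Round(s_3, k_3) = 0xDF761
s_5 = Round(s_4, k_4) = 0x437A0
s_6 = Round(s_5, k_5) = 0x7C61E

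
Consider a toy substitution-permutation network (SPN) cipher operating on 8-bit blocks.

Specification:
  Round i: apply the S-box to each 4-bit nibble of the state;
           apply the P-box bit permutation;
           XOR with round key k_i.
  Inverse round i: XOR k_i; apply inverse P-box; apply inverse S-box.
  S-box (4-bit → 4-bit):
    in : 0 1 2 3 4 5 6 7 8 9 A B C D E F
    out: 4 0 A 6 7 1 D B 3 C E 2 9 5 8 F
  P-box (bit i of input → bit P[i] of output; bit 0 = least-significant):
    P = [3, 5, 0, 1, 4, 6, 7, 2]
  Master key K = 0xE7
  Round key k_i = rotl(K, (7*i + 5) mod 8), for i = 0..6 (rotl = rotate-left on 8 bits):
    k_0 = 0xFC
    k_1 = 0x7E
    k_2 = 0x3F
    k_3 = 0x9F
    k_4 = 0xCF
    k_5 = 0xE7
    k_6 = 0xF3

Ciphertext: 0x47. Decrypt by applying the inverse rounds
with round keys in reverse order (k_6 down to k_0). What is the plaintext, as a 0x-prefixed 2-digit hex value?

0x0D

s_0 = ciphertext = 0x47
s_1 = InvRound(s_0, k_6) = 0x6B
s_2 = InvRound(s_1, k_5) = 0x95
s_3 = InvRound(s_2, k_4) = 0x8C
s_4 = InvRound(s_3, k_3) = 0x59
s_5 = InvRound(s_4, k_2) = 0x22
s_6 = InvRound(s_5, k_1) = 0x75
s_7 = InvRound(s_6, k_0) = 0x0D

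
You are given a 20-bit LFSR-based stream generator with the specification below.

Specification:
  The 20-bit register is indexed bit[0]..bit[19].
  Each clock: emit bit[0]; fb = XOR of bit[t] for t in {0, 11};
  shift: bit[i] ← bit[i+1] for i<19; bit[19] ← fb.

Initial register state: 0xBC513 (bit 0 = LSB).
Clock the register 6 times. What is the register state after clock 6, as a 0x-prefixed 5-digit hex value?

0xAEF14

reg_0 = 0xBC513
clock 1: out=1, reg = 0xDE289
clock 2: out=1, reg = 0xEF144
clock 3: out=0, reg = 0x778A2
clock 4: out=0, reg = 0xBBC51
clock 5: out=1, reg = 0x5DE28
clock 6: out=0, reg = 0xAEF14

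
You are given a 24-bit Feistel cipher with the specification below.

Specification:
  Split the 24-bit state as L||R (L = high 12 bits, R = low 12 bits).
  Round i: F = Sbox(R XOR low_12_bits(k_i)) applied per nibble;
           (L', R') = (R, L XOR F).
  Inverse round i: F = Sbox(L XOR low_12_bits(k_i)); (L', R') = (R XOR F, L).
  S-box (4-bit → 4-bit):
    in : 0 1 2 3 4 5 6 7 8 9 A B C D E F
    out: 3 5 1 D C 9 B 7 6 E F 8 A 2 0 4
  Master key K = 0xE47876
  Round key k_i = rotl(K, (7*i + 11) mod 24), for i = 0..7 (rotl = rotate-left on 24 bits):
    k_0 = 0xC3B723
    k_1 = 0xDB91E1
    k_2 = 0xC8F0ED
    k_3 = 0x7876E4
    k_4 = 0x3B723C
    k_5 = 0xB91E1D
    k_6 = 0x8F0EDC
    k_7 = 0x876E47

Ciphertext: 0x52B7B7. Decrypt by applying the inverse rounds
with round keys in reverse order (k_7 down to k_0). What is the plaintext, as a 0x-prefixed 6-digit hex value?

s_0 = ciphertext = 0x52B7B7
s_1 = InvRound(s_0, k_7) = 0xF0D52B
s_2 = InvRound(s_1, k_6) = 0x00EF0D
s_3 = InvRound(s_2, k_5) = 0xF5000E
s_4 = InvRound(s_3, k_4) = 0x2B4F50
s_5 = InvRound(s_4, k_3) = 0x3C32B4
s_6 = InvRound(s_5, k_2) = 0xFA43C3
s_7 = InvRound(s_6, k_1) = 0x30AFA4
s_8 = InvRound(s_7, k_0) = 0x3BA30A

0x3BA30A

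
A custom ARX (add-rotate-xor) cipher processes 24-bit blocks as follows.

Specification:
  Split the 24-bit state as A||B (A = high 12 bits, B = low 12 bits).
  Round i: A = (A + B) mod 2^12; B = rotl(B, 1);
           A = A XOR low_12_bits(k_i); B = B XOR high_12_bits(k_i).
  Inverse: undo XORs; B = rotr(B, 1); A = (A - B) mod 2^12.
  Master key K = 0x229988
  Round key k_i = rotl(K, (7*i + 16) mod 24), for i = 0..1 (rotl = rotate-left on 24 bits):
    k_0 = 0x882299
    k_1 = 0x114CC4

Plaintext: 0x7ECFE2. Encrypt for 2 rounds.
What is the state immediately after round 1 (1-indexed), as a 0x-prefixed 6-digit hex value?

0x557747

s_0 = plaintext = 0x7ECFE2
s_1 = Round(s_0, k_0) = 0x557747
s_2 = Round(s_1, k_1) = 0x05AF9A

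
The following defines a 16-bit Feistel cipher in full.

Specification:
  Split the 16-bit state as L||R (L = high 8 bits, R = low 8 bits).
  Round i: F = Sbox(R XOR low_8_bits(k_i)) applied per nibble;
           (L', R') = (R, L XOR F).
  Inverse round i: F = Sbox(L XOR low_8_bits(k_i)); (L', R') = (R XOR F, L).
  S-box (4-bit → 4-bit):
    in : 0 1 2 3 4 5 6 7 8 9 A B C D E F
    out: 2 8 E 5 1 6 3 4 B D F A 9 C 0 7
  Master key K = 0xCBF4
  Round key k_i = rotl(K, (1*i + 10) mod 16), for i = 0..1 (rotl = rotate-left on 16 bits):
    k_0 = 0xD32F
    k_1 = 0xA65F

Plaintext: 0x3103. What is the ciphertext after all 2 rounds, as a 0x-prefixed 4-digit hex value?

0xD8B7

s_0 = plaintext = 0x3103
s_1 = Round(s_0, k_0) = 0x03D8
s_2 = Round(s_1, k_1) = 0xD8B7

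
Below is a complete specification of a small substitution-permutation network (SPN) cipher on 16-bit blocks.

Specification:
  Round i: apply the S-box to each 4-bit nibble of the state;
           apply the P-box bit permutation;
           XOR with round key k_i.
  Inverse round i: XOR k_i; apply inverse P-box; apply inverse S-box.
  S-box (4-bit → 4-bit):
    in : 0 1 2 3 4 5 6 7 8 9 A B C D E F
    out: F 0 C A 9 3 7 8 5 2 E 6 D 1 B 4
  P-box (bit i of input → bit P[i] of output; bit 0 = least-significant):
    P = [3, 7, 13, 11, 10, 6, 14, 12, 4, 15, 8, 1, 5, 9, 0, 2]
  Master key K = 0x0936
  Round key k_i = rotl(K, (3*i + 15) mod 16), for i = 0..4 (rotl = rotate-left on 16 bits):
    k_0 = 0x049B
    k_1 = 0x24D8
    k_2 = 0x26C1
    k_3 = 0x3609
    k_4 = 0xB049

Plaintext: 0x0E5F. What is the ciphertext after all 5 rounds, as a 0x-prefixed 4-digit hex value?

0xCC05

s_0 = plaintext = 0x0E5F
s_1 = Round(s_0, k_0) = 0xA2EC
s_2 = Round(s_1, k_1) = 0x1B97
s_3 = Round(s_2, k_2) = 0xAF81
s_4 = Round(s_3, k_3) = 0x710C
s_5 = Round(s_4, k_4) = 0xCC05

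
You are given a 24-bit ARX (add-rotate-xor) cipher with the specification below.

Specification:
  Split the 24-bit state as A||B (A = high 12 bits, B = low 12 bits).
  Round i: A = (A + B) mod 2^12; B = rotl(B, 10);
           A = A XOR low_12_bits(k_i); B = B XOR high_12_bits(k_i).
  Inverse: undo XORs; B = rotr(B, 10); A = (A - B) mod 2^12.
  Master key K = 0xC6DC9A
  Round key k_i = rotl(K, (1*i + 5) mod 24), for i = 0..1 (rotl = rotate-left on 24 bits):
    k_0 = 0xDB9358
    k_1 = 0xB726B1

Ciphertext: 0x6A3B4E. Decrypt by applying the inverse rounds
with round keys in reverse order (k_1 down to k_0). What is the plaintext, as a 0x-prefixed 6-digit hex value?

s_0 = ciphertext = 0x6A3B4E
s_1 = InvRound(s_0, k_1) = 0xF220F0
s_2 = InvRound(s_1, k_0) = 0x753527

0x753527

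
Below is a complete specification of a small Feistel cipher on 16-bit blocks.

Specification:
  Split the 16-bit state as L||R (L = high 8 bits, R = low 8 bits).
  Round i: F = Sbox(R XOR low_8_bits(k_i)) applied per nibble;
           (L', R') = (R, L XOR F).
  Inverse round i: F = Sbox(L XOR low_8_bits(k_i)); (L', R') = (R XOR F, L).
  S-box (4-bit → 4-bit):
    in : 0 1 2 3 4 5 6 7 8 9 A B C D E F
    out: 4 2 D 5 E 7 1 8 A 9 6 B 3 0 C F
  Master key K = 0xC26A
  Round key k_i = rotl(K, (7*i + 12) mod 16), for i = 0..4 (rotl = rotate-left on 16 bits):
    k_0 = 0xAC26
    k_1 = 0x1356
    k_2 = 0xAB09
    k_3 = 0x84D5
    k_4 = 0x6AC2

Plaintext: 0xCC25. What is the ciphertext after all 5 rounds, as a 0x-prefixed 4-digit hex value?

s_0 = plaintext = 0xCC25
s_1 = Round(s_0, k_0) = 0x2589
s_2 = Round(s_1, k_1) = 0x892A
s_3 = Round(s_2, k_2) = 0x2A5C
s_4 = Round(s_3, k_3) = 0x5C83
s_5 = Round(s_4, k_4) = 0x83BE

0x83BE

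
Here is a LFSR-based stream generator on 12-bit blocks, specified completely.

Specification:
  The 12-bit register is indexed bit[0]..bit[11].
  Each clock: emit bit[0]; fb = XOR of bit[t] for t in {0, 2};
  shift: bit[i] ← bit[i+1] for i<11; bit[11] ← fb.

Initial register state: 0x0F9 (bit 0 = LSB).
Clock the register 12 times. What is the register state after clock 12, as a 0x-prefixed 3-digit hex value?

0xCC7

reg_0 = 0x0F9
clock 1: out=1, reg = 0x87C
clock 2: out=0, reg = 0xC3E
clock 3: out=0, reg = 0xE1F
clock 4: out=1, reg = 0x70F
clock 5: out=1, reg = 0x387
clock 6: out=1, reg = 0x1C3
clock 7: out=1, reg = 0x8E1
clock 8: out=1, reg = 0xC70
clock 9: out=0, reg = 0x638
clock 10: out=0, reg = 0x31C
clock 11: out=0, reg = 0x98E
clock 12: out=0, reg = 0xCC7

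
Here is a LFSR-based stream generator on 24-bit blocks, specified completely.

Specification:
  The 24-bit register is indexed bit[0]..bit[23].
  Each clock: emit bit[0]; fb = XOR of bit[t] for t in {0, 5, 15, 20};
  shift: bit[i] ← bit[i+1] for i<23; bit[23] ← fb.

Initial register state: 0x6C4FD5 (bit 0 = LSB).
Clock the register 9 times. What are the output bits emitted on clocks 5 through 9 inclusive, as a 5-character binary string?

10111

reg_0 = 0x6C4FD5
clock 1: out=1, reg = 0xB627EA
clock 2: out=0, reg = 0x5B13F5
clock 3: out=1, reg = 0xAD89FA
clock 4: out=0, reg = 0x56C4FD
clock 5: out=1, reg = 0x2B627E
clock 6: out=0, reg = 0x95B13F
clock 7: out=1, reg = 0x4AD89F
clock 8: out=1, reg = 0x256C4F
clock 9: out=1, reg = 0x92B627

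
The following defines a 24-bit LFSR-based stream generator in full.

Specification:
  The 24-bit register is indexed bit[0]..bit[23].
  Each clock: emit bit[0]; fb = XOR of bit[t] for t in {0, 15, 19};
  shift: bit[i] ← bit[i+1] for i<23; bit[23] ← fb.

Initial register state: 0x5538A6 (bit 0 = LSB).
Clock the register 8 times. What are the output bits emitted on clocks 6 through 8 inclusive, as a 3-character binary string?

101

reg_0 = 0x5538A6
clock 1: out=0, reg = 0x2A9C53
clock 2: out=1, reg = 0x954E29
clock 3: out=1, reg = 0xCAA714
clock 4: out=0, reg = 0x65538A
clock 5: out=0, reg = 0x32A9C5
clock 6: out=1, reg = 0x1954E2
clock 7: out=0, reg = 0x8CAA71
clock 8: out=1, reg = 0xC65538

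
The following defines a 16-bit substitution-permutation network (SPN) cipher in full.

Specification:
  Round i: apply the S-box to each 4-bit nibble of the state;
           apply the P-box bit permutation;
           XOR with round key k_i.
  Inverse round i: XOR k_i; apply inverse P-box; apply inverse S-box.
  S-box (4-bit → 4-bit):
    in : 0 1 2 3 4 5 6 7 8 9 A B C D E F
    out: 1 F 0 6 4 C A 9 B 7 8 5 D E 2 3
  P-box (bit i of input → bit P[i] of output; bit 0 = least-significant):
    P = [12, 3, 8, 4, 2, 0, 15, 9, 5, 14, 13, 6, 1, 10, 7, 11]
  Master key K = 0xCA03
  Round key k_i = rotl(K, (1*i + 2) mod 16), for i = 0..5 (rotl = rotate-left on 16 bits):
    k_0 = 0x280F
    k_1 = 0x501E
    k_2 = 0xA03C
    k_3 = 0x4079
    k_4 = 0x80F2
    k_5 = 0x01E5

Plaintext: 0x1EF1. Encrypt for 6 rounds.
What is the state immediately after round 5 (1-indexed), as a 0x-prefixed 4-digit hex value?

s_0 = plaintext = 0x1EF1
s_1 = Round(s_0, k_0) = 0x7590
s_2 = Round(s_1, k_1) = 0xE859
s_3 = Round(s_2, k_2) = 0x7754
s_4 = Round(s_3, k_3) = 0xCB1B
s_5 = Round(s_4, k_4) = 0x3B55
s_6 = Round(s_5, k_5) = 0xA655

0x3B55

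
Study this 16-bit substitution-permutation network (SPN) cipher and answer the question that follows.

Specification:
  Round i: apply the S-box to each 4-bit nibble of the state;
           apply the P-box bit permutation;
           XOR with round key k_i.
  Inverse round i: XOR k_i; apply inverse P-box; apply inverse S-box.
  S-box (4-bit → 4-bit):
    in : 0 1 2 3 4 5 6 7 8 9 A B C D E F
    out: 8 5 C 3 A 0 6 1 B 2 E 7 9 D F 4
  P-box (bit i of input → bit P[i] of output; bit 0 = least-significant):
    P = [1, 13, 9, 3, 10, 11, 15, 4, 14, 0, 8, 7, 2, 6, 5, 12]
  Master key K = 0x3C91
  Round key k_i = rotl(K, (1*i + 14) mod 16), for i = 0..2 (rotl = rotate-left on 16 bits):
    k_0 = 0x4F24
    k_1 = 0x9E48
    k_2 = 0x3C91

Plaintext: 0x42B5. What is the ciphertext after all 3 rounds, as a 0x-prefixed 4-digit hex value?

0xCCB8

s_0 = plaintext = 0x42B5
s_1 = Round(s_0, k_0) = 0xD2E4
s_2 = Round(s_1, k_1) = 0x23F4
s_3 = Round(s_2, k_2) = 0xCCB8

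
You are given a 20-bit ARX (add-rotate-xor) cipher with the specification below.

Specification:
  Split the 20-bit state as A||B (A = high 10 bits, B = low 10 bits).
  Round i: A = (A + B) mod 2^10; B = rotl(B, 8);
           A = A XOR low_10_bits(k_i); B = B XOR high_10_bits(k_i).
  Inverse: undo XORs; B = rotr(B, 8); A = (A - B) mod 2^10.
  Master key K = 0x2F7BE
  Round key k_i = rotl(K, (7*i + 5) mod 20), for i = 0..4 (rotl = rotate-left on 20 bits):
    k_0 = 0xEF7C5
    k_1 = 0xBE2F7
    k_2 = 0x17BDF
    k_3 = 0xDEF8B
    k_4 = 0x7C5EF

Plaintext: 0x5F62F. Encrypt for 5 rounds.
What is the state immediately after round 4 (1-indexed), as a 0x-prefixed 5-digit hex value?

0x9B823

s_0 = plaintext = 0x5F62F
s_1 = Round(s_0, k_0) = 0x1A436
s_2 = Round(s_1, k_1) = 0x9A0F5
s_3 = Round(s_2, k_2) = 0x20963
s_4 = Round(s_3, k_3) = 0x9B823
s_5 = Round(s_4, k_4) = 0xDFAF9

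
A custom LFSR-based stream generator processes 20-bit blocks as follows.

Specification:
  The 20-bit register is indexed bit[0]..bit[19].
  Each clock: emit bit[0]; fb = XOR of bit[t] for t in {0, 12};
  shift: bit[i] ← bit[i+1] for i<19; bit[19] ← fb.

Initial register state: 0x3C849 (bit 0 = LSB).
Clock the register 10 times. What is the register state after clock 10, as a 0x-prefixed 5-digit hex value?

0x5D4F2

reg_0 = 0x3C849
clock 1: out=1, reg = 0x9E424
clock 2: out=0, reg = 0x4F212
clock 3: out=0, reg = 0xA7909
clock 4: out=1, reg = 0x53C84
clock 5: out=0, reg = 0xA9E42
clock 6: out=0, reg = 0xD4F21
clock 7: out=1, reg = 0xEA790
clock 8: out=0, reg = 0x753C8
clock 9: out=0, reg = 0xBA9E4
clock 10: out=0, reg = 0x5D4F2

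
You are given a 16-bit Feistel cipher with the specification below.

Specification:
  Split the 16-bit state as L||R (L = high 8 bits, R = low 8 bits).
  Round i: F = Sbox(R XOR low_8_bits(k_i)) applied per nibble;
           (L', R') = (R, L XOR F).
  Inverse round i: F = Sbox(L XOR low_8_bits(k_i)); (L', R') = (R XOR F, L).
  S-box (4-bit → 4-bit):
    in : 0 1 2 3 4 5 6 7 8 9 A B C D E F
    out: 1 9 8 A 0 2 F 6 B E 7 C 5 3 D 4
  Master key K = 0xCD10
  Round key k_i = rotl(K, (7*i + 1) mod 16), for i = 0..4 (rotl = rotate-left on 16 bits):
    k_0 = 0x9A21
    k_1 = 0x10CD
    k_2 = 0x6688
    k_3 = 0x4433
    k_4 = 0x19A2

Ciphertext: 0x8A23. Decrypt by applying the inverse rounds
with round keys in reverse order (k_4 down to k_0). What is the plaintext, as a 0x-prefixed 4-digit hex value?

s_0 = ciphertext = 0x8A23
s_1 = InvRound(s_0, k_4) = 0xA88A
s_2 = InvRound(s_1, k_3) = 0x66A8
s_3 = InvRound(s_2, k_2) = 0x7566
s_4 = InvRound(s_3, k_1) = 0xAD75
s_5 = InvRound(s_4, k_0) = 0xC0AD

0xC0AD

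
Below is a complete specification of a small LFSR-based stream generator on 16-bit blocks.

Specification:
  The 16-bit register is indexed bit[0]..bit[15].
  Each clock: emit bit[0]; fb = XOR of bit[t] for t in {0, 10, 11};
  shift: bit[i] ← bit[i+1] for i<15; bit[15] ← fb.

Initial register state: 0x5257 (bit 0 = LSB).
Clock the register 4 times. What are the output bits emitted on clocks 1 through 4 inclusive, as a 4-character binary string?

reg_0 = 0x5257
clock 1: out=1, reg = 0xA92B
clock 2: out=1, reg = 0x5495
clock 3: out=1, reg = 0x2A4A
clock 4: out=0, reg = 0x9525

1110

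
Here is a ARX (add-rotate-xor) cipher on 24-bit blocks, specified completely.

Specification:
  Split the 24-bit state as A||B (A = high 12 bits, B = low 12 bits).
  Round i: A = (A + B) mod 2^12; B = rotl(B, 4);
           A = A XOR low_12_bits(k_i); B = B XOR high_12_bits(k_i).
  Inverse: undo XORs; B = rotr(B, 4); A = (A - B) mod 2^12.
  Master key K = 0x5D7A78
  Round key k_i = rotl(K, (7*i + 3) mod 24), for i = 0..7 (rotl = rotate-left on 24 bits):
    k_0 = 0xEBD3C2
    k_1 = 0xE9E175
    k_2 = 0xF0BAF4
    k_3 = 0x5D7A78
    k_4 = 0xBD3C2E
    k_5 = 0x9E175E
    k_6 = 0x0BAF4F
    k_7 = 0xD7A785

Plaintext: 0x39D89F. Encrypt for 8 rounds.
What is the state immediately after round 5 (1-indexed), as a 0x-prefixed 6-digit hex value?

s_0 = plaintext = 0x39D89F
s_1 = Round(s_0, k_0) = 0xFFE745
s_2 = Round(s_1, k_1) = 0x636AC9
s_3 = Round(s_2, k_2) = 0xA0B391
s_4 = Round(s_3, k_3) = 0x7E4CC4
s_5 = Round(s_4, k_4) = 0x88679F
s_6 = Round(s_5, k_5) = 0x77B016
s_7 = Round(s_6, k_6) = 0x8DE1DA
s_8 = Round(s_7, k_7) = 0xD3D0DB

0x88679F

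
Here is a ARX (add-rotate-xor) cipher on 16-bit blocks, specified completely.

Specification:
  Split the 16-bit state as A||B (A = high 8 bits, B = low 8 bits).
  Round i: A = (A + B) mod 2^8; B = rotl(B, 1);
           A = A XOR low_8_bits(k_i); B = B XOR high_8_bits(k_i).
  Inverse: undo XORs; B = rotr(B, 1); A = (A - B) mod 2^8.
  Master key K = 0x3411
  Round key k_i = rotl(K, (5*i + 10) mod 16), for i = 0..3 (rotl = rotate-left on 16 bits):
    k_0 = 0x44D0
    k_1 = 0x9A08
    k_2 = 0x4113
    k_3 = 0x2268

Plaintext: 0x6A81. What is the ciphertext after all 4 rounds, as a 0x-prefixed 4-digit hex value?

s_0 = plaintext = 0x6A81
s_1 = Round(s_0, k_0) = 0x3B47
s_2 = Round(s_1, k_1) = 0x8A14
s_3 = Round(s_2, k_2) = 0x8D69
s_4 = Round(s_3, k_3) = 0x9EF0

0x9EF0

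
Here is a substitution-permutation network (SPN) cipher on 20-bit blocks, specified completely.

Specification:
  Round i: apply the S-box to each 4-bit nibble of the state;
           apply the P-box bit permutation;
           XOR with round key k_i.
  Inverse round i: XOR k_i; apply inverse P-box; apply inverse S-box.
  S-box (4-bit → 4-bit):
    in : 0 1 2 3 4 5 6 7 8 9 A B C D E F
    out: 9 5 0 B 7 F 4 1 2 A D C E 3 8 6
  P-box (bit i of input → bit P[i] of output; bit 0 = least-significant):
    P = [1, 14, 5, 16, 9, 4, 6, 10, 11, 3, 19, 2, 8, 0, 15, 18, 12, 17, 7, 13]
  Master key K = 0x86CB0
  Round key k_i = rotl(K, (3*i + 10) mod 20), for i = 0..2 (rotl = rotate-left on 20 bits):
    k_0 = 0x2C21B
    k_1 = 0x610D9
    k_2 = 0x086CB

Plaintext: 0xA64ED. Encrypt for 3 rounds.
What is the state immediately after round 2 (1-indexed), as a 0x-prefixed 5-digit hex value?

s_0 = plaintext = 0xA64ED
s_1 = Round(s_0, k_0) = 0xA3E91
s_2 = Round(s_1, k_1) = 0x2256E
s_3 = Round(s_2, k_2) = 0x98E87

0x2256E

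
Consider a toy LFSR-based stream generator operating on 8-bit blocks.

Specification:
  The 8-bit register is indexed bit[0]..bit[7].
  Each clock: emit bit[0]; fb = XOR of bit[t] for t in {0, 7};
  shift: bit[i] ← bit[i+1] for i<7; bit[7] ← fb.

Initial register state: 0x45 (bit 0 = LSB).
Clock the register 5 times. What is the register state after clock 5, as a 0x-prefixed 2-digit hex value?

0x1A

reg_0 = 0x45
clock 1: out=1, reg = 0xA2
clock 2: out=0, reg = 0xD1
clock 3: out=1, reg = 0x68
clock 4: out=0, reg = 0x34
clock 5: out=0, reg = 0x1A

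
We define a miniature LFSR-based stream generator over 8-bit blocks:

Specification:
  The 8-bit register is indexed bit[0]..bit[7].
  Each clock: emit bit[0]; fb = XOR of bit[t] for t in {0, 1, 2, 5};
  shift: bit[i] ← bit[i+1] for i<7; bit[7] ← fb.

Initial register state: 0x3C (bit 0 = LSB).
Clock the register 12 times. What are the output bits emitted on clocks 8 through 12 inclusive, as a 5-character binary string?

00011

reg_0 = 0x3C
clock 1: out=0, reg = 0x1E
clock 2: out=0, reg = 0x0F
clock 3: out=1, reg = 0x87
clock 4: out=1, reg = 0xC3
clock 5: out=1, reg = 0x61
clock 6: out=1, reg = 0x30
clock 7: out=0, reg = 0x98
clock 8: out=0, reg = 0x4C
clock 9: out=0, reg = 0xA6
clock 10: out=0, reg = 0xD3
clock 11: out=1, reg = 0x69
clock 12: out=1, reg = 0x34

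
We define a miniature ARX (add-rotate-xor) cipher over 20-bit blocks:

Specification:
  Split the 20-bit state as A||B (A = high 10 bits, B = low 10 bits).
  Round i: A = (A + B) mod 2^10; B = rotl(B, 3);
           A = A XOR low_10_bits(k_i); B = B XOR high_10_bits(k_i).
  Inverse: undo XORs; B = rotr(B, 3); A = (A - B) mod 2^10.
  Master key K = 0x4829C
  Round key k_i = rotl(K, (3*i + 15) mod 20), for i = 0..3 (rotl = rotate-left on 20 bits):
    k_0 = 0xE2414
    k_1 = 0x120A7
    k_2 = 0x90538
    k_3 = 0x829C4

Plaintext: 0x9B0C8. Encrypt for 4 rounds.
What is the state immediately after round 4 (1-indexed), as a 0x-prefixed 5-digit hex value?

s_0 = plaintext = 0x9B0C8
s_1 = Round(s_0, k_0) = 0xC81C8
s_2 = Round(s_1, k_1) = 0x13E0B
s_3 = Round(s_2, k_2) = 0xD8A1D
s_4 = Round(s_3, k_3) = 0x2EEE6

0x2EEE6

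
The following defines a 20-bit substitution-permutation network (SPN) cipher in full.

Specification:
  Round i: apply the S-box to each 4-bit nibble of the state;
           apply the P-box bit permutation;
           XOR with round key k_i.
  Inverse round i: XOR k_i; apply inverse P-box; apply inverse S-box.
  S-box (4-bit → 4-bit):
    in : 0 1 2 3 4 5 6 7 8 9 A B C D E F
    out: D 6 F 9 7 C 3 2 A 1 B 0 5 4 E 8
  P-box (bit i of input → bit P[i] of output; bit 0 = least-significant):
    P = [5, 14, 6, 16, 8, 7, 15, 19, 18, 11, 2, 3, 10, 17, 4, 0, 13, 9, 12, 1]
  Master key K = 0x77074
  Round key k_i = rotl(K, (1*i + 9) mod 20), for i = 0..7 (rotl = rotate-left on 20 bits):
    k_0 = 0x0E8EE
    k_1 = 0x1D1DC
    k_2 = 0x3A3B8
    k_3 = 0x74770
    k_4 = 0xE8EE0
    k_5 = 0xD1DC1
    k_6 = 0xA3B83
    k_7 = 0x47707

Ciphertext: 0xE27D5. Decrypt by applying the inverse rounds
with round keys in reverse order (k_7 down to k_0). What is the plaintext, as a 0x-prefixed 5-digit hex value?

s_0 = ciphertext = 0xE27D5
s_1 = InvRound(s_0, k_7) = 0x51B81
s_2 = InvRound(s_1, k_6) = 0x379FF
s_3 = InvRound(s_2, k_5) = 0x340F6
s_4 = InvRound(s_3, k_4) = 0x8C458
s_5 = InvRound(s_4, k_3) = 0x77303
s_6 = InvRound(s_5, k_2) = 0x55316
s_7 = InvRound(s_6, k_1) = 0x8B31D
s_8 = InvRound(s_7, k_0) = 0xE57A4

0xE57A4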